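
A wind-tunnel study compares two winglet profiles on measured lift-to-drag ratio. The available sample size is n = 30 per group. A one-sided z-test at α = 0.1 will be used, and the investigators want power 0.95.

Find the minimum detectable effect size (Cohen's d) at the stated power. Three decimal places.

d ≈ 0.756

Need Φ(δ − 1.282) = 0.95, so δ = 1.282 + 1.645 = 2.926.
δ = d·√(n/2) ⇒ d = δ/√(n/2) = 2.926/√(30/2) = 0.7556.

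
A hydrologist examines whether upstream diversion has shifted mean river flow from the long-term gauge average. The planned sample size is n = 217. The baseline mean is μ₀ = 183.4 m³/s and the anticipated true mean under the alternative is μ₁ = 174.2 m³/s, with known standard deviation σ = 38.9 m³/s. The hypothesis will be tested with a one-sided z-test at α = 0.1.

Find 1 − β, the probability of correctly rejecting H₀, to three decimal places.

Standardized effect: d = |μ₁ − μ₀| / σ = |174.2 − 183.4| / 38.9 = 0.2365
Noncentrality parameter: δ = d·√n = 0.2365 × √217 = 3.4839
Critical value for a one-sided test at α = 0.1: z_α = 1.282.
Power = Φ(δ − 1.282) = Φ(2.202) = 0.9862.

Power ≈ 0.986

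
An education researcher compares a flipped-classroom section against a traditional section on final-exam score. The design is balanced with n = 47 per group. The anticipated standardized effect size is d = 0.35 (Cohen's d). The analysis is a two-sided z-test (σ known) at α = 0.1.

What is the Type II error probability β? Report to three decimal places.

β ≈ 0.479

Noncentrality parameter: δ = d·√(n/2) = 0.35 × √(47/2) = 1.6967
Critical value for a two-sided test at α = 0.1: z_{α/2} = 1.645.
Power = Φ(δ − 1.645) + Φ(−δ − 1.645) = Φ(0.052) + Φ(-3.342) = 0.5207 + 0.0004 = 0.5211.
Type II error: β = 1 − power = 1 − 0.5211 = 0.4789.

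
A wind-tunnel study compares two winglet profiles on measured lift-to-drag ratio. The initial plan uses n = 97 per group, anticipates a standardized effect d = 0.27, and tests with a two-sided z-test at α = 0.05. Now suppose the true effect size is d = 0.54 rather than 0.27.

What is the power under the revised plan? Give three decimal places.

Power ≈ 0.964

With d = 0.54: δ = d·√(n/2) = 0.54 × √(97/2) = 3.7607. Critical value z_{0.025} = 1.960.
Revised power = Φ(δ − 1.960) + Φ(−δ − 1.960) = Φ(1.801) + Φ(-5.721) = 0.9641 + 0.0000 = 0.9641.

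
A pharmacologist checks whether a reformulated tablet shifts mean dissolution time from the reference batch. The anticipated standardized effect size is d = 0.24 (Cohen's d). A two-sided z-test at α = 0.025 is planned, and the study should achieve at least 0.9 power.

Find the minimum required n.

n = 216

Set Φ(δ − 2.241) = 0.9; then δ − 2.241 = Φ⁻¹(0.9) = 1.282, giving δ = 3.523.
(Ignoring the negligible lower-tail rejection probability gives the usual closed-form inversion.)
δ = d·√n ⇒ n = (δ/d)² = (3.523 / 0.24)² = 215.47.
Round up to the next whole unit.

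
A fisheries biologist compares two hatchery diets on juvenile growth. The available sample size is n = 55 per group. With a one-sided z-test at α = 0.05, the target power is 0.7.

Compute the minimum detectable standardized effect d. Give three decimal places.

Required noncentrality: δ = z_{0.05} + z_{0.30} = 1.645 + 0.524 = 2.169.
δ = d·√(n/2) ⇒ d = δ/√(n/2) = 2.169/√(55/2) = 0.4137.

d ≈ 0.414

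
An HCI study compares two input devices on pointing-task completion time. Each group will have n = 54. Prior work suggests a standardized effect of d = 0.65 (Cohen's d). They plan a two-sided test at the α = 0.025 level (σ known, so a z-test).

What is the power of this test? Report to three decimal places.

Noncentrality parameter: δ = d·√(n/2) = 0.65 × √(54/2) = 3.3775
Two-sided α = 0.025 → critical value z_{0.0125} = 2.241.
Power = Φ(δ − 2.241) + Φ(−δ − 2.241) = Φ(1.136) + Φ(-5.619) = 0.8720 + 0.0000 = 0.8720.

Power ≈ 0.872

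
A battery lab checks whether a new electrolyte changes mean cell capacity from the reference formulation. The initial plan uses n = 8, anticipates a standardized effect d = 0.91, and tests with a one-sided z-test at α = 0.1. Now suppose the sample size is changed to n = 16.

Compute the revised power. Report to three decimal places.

Power ≈ 0.991

With n = 16: δ = d·√n = 0.91 × √16 = 3.6400. Critical value z_{0.1} = 1.282.
Revised power = P(Z > 1.282 − δ) = Φ(2.358) = 0.9908.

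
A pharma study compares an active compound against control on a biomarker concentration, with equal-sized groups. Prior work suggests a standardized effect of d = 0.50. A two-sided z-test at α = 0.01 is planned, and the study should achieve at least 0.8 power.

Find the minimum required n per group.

n = 94 per group

For power 0.8 need Φ(δ − z_{0.005}) = 0.8, so δ = z_{0.005} + z_{0.20} = 2.576 + 0.842 = 3.417.
(The Φ(−δ − z_{α/2}) term is vanishingly small for δ > 0 and is dropped in the standard sample-size formula.)
δ = d·√(n/2) ⇒ n = 2(δ/d)² = 2 × (3.417 / 0.50)² = 93.43.
Rounding up, n = 94 per group.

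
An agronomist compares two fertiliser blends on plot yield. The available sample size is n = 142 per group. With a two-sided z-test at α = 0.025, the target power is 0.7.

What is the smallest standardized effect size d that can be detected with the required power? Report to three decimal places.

d ≈ 0.328

Required noncentrality: δ = z_{0.0125} + z_{0.30} = 2.241 + 0.524 = 2.766.
(Lower-tail contribution to power is negligible for δ > 0.)
δ = d·√(n/2) ⇒ d = δ/√(n/2) = 2.766/√(142/2) = 0.3282.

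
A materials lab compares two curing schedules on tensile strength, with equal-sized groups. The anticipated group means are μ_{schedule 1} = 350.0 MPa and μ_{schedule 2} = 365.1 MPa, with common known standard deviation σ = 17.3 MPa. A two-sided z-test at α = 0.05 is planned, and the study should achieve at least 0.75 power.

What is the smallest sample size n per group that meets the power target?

Standardized effect: d = |μ_{schedule 1} − μ_{schedule 2}| / σ = |350.0 − 365.1| / 17.3 = 0.8728
For power 0.75 need Φ(δ − z_{0.025}) = 0.75, so δ = z_{0.025} + z_{0.25} = 1.960 + 0.674 = 2.634.
(The Φ(−δ − z_{α/2}) term is vanishingly small for δ > 0 and is dropped in the standard sample-size formula.)
δ = d·√(n/2) ⇒ n = 2(δ/d)² = 2 × (2.634 / 0.8728)² = 18.22.
Round up to the next whole unit.

n = 19 per group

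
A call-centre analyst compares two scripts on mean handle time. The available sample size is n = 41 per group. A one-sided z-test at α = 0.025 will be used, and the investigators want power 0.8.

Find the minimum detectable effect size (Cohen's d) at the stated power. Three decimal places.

Required noncentrality: δ = z_{0.025} + z_{0.20} = 1.960 + 0.842 = 2.802.
δ = d·√(n/2) ⇒ d = δ/√(n/2) = 2.802/√(41/2) = 0.6188.

d ≈ 0.619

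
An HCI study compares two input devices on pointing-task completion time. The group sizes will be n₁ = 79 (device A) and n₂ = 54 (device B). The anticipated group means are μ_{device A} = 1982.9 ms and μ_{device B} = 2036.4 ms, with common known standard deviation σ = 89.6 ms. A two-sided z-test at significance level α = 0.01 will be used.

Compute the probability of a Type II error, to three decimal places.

β ≈ 0.210

Standardized effect: d = |μ_{device A} − μ_{device B}| / σ = |1982.9 − 2036.4| / 89.6 = 0.5971
Noncentrality parameter: δ = d / √(1/n₁ + 1/n₂) = 0.5971 / √(1/79 + 1/54) = 3.3817
Critical value for a two-sided test at α = 0.01: z_{α/2} = 2.576.
Power = Φ(δ − 2.576) + Φ(−δ − 2.576) = Φ(0.806) + Φ(-5.957) = 0.7898 + 0.0000 = 0.7898.
Type II error: β = 1 − power = 1 − 0.7898 = 0.2102.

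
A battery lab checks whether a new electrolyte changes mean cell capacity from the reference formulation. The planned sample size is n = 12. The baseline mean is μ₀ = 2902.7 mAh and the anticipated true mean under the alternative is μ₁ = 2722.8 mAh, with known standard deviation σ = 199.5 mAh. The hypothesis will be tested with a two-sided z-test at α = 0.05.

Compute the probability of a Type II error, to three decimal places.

β ≈ 0.122

Standardized effect: d = |μ₁ − μ₀| / σ = |2722.8 − 2902.7| / 199.5 = 0.9018
Noncentrality parameter: λ = d·√n = 0.9018 × √12 = 3.1238
Two-sided α = 0.05 → critical value z_{0.025} = 1.960.
Power = Φ(λ − 1.960) + Φ(−λ − 1.960) = Φ(1.164) + Φ(-5.084) = 0.8777 + 0.0000 = 0.8777.
Type II error: β = 1 − power = 1 − 0.8777 = 0.1223.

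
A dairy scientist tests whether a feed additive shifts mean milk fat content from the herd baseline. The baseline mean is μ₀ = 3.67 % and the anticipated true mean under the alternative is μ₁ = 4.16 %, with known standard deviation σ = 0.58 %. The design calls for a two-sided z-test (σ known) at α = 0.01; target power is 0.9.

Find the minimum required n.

Standardized effect: d = |μ₁ − μ₀| / σ = |4.16 − 3.67| / 0.58 = 0.8448
For power 0.9 need Φ(δ − z_{0.005}) = 0.9, so δ = z_{0.005} + z_{0.10} = 2.576 + 1.282 = 3.857.
(For δ > 0 the lower-tail rejection region contributes negligibly to power, so the one-term inversion is standard.)
δ = d·√n ⇒ n = (δ/d)² = (3.857 / 0.8448)² = 20.85.
Rounding up, n = 21.

n = 21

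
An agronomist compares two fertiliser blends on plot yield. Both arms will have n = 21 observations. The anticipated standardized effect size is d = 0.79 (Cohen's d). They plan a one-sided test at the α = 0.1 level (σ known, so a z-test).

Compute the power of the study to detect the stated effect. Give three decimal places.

Power ≈ 0.899

Noncentrality parameter: δ = d·√(n/2) = 0.79 × √(21/2) = 2.5599
Critical value for a one-sided test at α = 0.1: z_α = 1.282.
Power = P(Z > 1.282 − δ) = Φ(1.278) = 0.8994.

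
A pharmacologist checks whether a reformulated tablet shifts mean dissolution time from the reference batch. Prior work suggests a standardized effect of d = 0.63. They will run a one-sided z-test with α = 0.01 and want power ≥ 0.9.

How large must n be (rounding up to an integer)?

For power 0.9 need Φ(δ − z_{0.01}) = 0.9, so δ = z_{0.01} + z_{0.10} = 2.326 + 1.282 = 3.608.
δ = d·√n ⇒ n = (δ/d)² = (3.608 / 0.63)² = 32.80.
Round up to the next whole unit.

n = 33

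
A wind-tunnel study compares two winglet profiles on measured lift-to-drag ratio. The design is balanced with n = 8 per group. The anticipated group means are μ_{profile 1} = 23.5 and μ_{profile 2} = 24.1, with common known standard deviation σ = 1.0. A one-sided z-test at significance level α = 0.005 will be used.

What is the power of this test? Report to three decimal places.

Power ≈ 0.084

Standardized effect: d = |μ_{profile 1} − μ_{profile 2}| / σ = |23.5 − 24.1| / 1.0 = 0.6000
Noncentrality parameter: δ = d·√(n/2) = 0.6000 × √(8/2) = 1.2000
One-sided α = 0.005 → critical value z_{0.005} = 2.576.
Power = P(Z > 2.576 − δ) = Φ(-1.376) = 0.0844.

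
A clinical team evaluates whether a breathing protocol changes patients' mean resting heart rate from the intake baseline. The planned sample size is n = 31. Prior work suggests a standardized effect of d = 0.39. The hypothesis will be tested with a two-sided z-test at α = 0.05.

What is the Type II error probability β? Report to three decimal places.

Noncentrality parameter: δ = d·√n = 0.39 × √31 = 2.1714
Two-sided α = 0.05 → critical value z_{0.025} = 1.960.
Power = Φ(δ − 1.960) + Φ(−δ − 1.960) = Φ(0.211) + Φ(-4.131) = 0.5837 + 0.0000 = 0.5838.
Type II error: β = 1 − power = 1 − 0.5838 = 0.4162.

β ≈ 0.416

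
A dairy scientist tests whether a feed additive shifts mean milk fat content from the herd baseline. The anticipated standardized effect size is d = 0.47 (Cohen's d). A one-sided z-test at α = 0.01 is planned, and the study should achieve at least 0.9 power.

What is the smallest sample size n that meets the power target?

n = 59

Set Φ(δ − 2.326) = 0.9; then δ − 2.326 = Φ⁻¹(0.9) = 1.282, giving δ = 3.608.
δ = d·√n ⇒ n = (δ/d)² = (3.608 / 0.47)² = 58.93.
Round up to the next whole unit.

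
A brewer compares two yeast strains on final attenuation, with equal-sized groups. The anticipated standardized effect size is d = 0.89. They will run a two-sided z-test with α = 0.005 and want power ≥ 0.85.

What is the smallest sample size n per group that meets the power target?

For power 0.85 need Φ(δ − z_{0.0025}) = 0.85, so δ = z_{0.0025} + z_{0.15} = 2.807 + 1.036 = 3.843.
(The Φ(−δ − z_{α/2}) term is vanishingly small for δ > 0 and is dropped in the standard sample-size formula.)
δ = d·√(n/2) ⇒ n = 2(δ/d)² = 2 × (3.843 / 0.89)² = 37.30.
Rounding up, n = 38 per group.

n = 38 per group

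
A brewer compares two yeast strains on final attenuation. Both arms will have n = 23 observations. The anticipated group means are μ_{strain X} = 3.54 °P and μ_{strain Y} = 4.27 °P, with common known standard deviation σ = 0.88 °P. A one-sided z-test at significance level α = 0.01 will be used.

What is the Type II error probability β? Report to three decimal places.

β ≈ 0.313

Standardized effect: d = |μ_{strain X} − μ_{strain Y}| / σ = |3.54 − 4.27| / 0.88 = 0.8295
Noncentrality parameter: δ = d·√(n/2) = 0.8295 × √(23/2) = 2.8131
One-sided α = 0.01 → critical value z_{0.01} = 2.326.
Power = Φ(δ − 2.326) = Φ(0.487) = 0.6868.
Type II error: β = 1 − power = 1 − 0.6868 = 0.3132.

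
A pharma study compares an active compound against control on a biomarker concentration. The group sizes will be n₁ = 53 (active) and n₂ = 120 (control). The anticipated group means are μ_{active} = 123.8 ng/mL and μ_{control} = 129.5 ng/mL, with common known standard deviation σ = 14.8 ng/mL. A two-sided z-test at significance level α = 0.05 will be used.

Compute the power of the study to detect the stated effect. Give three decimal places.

Power ≈ 0.646

Standardized effect: d = |μ_{active} − μ_{control}| / σ = |123.8 − 129.5| / 14.8 = 0.3851
Noncentrality parameter: λ = d / √(1/n₁ + 1/n₂) = 0.3851 / √(1/53 + 1/120) = 2.3352
Critical value for a two-sided test at α = 0.05: z_{α/2} = 1.960.
Power = Φ(λ − 1.960) + Φ(−λ − 1.960) = Φ(0.375) + Φ(-4.295) = 0.6462 + 0.0000 = 0.6463.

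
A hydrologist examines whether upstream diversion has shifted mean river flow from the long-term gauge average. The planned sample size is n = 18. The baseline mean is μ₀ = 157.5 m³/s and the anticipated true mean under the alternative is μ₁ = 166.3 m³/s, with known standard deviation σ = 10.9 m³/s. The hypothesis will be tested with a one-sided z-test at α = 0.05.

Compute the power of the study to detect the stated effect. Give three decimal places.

Power ≈ 0.962

Standardized effect: d = |μ₁ − μ₀| / σ = |166.3 − 157.5| / 10.9 = 0.8073
Noncentrality parameter: δ = d·√n = 0.8073 × √18 = 3.4253
One-sided α = 0.05 → critical value z_{0.05} = 1.645.
Power = Φ(δ − 1.645) = Φ(1.780) = 0.9625.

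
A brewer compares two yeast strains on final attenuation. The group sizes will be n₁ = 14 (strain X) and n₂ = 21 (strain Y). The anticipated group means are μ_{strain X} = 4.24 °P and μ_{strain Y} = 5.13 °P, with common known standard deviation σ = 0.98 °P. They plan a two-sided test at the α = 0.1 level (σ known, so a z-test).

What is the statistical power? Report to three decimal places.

Standardized effect: d = |μ_{strain X} − μ_{strain Y}| / σ = |4.24 − 5.13| / 0.98 = 0.9082
Noncentrality parameter: δ = d / √(1/n₁ + 1/n₂) = 0.9082 / √(1/14 + 1/21) = 2.6321
Critical value for a two-sided test at α = 0.1: z_{α/2} = 1.645.
Power = Φ(δ − 1.645) + Φ(−δ − 1.645) = Φ(0.987) + Φ(-4.277) = 0.8382 + 0.0000 = 0.8383.

Power ≈ 0.838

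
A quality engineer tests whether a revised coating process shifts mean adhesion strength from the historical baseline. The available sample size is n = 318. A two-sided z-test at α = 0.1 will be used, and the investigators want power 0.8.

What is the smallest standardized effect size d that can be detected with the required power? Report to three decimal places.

Required noncentrality: δ = z_{0.05} + z_{0.20} = 1.645 + 0.842 = 2.486.
(The second rejection-region term Φ(−δ − z_{α/2}) is negligible and dropped.)
δ = d·√n ⇒ d = δ/√n = 2.486/√318 = 0.1394.

d ≈ 0.139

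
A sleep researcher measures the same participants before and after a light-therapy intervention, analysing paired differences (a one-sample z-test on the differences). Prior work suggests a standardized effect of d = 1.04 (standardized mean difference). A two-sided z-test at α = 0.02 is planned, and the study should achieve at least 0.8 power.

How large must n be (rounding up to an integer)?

n = 10

For power 0.8 need Φ(δ − z_{0.01}) = 0.8, so δ = z_{0.01} + z_{0.20} = 2.326 + 0.842 = 3.168.
(The Φ(−δ − z_{α/2}) term is vanishingly small for δ > 0 and is dropped in the standard sample-size formula.)
δ = d·√n ⇒ n = (δ/d)² = (3.168 / 1.04)² = 9.28.
Rounding up, n = 10.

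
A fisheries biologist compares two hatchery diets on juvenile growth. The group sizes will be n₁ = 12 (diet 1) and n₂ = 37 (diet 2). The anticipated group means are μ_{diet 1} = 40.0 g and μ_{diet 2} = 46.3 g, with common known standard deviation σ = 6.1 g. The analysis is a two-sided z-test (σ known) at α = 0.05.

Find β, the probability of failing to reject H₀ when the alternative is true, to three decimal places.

Standardized effect: d = |μ_{diet 1} − μ_{diet 2}| / σ = |40.0 − 46.3| / 6.1 = 1.0328
Noncentrality parameter: δ = d / √(1/n₁ + 1/n₂) = 1.0328 / √(1/12 + 1/37) = 3.1089
Two-sided α = 0.05 → critical value z_{0.025} = 1.960.
Power = Φ(δ − 1.960) + Φ(−δ − 1.960) = Φ(1.149) + Φ(-5.069) = 0.8747 + 0.0000 = 0.8747.
Type II error: β = 1 − power = 1 − 0.8747 = 0.1253.

β ≈ 0.125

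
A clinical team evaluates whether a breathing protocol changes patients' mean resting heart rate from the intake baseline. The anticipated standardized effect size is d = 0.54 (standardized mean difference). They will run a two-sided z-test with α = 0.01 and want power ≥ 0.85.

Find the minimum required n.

Set Φ(δ − 2.576) = 0.85; then δ − 2.576 = Φ⁻¹(0.85) = 1.036, giving δ = 3.612.
(The Φ(−δ − z_{α/2}) term is vanishingly small for δ > 0 and is dropped in the standard sample-size formula.)
δ = d·√n ⇒ n = (δ/d)² = (3.612 / 0.54)² = 44.75.
Rounding up, n = 45.

n = 45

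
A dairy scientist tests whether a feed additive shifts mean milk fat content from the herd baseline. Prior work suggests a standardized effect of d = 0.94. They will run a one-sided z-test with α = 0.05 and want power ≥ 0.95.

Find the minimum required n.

For power 0.95 need Φ(δ − z_{0.05}) = 0.95, so δ = z_{0.05} + z_{0.05} = 1.645 + 1.645 = 3.290.
δ = d·√n ⇒ n = (δ/d)² = (3.290 / 0.94)² = 12.25.
Rounding up, n = 13.

n = 13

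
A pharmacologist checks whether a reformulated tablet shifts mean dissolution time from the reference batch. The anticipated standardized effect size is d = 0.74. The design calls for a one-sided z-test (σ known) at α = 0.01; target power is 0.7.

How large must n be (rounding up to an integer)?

n = 15

For power 0.7 need Φ(δ − z_{0.01}) = 0.7, so δ = z_{0.01} + z_{0.30} = 2.326 + 0.524 = 2.851.
δ = d·√n ⇒ n = (δ/d)² = (2.851 / 0.74)² = 14.84.
Round up to the next whole unit.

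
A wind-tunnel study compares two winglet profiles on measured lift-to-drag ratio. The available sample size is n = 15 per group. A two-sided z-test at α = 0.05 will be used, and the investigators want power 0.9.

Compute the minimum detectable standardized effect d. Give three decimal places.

d ≈ 1.184

Required noncentrality: δ = z_{0.025} + z_{0.10} = 1.960 + 1.282 = 3.242.
(The second rejection-region term Φ(−δ − z_{α/2}) is negligible and dropped.)
δ = d·√(n/2) ⇒ d = δ/√(n/2) = 3.242/√(15/2) = 1.1836.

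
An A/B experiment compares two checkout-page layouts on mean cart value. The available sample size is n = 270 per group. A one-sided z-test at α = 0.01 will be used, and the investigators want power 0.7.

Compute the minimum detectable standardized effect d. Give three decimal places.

Need Φ(δ − 2.326) = 0.7, so δ = 2.326 + 0.524 = 2.851.
δ = d·√(n/2) ⇒ d = δ/√(n/2) = 2.851/√(270/2) = 0.2454.

d ≈ 0.245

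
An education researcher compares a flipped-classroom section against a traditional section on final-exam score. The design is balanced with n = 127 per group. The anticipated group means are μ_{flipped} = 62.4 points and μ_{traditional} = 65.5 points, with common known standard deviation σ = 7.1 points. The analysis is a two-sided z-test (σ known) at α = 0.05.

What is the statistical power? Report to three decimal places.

Power ≈ 0.936

Standardized effect: d = |μ_{flipped} − μ_{traditional}| / σ = |62.4 − 65.5| / 7.1 = 0.4366
Noncentrality parameter: δ = d·√(n/2) = 0.4366 × √(127/2) = 3.4793
Critical value for a two-sided test at α = 0.05: z_{α/2} = 1.960.
Power = Φ(δ − 1.960) + Φ(−δ − 1.960) = Φ(1.519) + Φ(-5.439) = 0.9357 + 0.0000 = 0.9357.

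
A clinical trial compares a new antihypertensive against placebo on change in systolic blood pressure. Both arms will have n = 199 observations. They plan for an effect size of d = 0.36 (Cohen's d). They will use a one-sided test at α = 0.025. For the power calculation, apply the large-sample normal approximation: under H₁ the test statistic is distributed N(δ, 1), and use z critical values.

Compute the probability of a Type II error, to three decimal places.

Noncentrality parameter: δ = d·√(n/2) = 0.36 × √(199/2) = 3.5910
Critical value for a one-sided test at α = 0.025: z_α = 1.960.
Power = Φ(δ − 1.960) = Φ(1.631) = 0.9486.
Type II error: β = 1 − power = 1 − 0.9486 = 0.0514.

β ≈ 0.051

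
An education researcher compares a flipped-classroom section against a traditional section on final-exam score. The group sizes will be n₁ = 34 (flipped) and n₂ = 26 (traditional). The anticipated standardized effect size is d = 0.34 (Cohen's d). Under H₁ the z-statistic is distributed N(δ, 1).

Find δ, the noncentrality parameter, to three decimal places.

δ ≈ 1.305

The noncentrality parameter scales effect size by the design's sample-size factor: δ = d / √(1/n₁ + 1/n₂) = 0.34 / √(1/34 + 1/26) = 1.3051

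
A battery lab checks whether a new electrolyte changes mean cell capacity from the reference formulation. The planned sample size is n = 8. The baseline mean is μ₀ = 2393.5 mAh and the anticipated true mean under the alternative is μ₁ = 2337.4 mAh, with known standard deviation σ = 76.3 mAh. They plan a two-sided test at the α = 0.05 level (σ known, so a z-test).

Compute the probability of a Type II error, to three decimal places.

β ≈ 0.452

Standardized effect: d = |μ₁ − μ₀| / σ = |2337.4 − 2393.5| / 76.3 = 0.7353
Noncentrality parameter: δ = d·√n = 0.7353 × √8 = 2.0796
Critical value for a two-sided test at α = 0.05: z_{α/2} = 1.960.
Power = Φ(δ − 1.960) + Φ(−δ − 1.960) = Φ(0.120) + Φ(-4.040) = 0.5476 + 0.0000 = 0.5476.
Type II error: β = 1 − power = 1 − 0.5476 = 0.4524.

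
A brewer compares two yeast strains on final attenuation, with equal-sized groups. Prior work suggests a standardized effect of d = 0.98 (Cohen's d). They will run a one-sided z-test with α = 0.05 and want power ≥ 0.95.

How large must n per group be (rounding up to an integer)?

n = 23 per group

Set Φ(δ − 1.645) = 0.95; then δ − 1.645 = Φ⁻¹(0.95) = 1.645, giving δ = 3.290.
δ = d·√(n/2) ⇒ n = 2(δ/d)² = 2 × (3.290 / 0.98)² = 22.54.
Round up to the next whole unit.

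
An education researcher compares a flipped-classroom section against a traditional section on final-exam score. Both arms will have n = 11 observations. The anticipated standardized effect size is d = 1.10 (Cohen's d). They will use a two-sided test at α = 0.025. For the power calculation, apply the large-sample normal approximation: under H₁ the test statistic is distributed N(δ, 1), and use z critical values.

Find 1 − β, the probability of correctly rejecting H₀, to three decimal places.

Noncentrality parameter: δ = d·√(n/2) = 1.10 × √(11/2) = 2.5797
Two-sided α = 0.025 → critical value z_{0.0125} = 2.241.
Power = Φ(δ − 2.241) + Φ(−δ − 2.241) = Φ(0.338) + Φ(-4.821) = 0.6324 + 0.0000 = 0.6324.

Power ≈ 0.632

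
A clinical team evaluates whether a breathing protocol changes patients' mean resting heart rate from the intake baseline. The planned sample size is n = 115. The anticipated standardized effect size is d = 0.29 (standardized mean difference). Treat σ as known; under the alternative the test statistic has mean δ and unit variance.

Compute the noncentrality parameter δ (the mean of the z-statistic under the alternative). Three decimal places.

δ = d·√n = 0.29 × √115 = 3.1099

δ ≈ 3.110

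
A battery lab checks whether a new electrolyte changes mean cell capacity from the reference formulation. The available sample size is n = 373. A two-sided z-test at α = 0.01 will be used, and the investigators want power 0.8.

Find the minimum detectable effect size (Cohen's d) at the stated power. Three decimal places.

d ≈ 0.177

Required noncentrality: δ = z_{0.005} + z_{0.20} = 2.576 + 0.842 = 3.417.
(Lower-tail contribution to power is negligible for δ > 0.)
δ = d·√n ⇒ d = δ/√n = 3.417/√373 = 0.1769.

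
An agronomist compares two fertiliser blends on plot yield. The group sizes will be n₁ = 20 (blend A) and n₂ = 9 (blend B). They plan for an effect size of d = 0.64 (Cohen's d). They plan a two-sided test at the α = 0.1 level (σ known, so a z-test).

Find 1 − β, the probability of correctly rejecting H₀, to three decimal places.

Power ≈ 0.481

Noncentrality parameter: δ = d / √(1/n₁ + 1/n₂) = 0.64 / √(1/20 + 1/9) = 1.5945
Critical value for a two-sided test at α = 0.1: z_{α/2} = 1.645.
Power = Φ(δ − 1.645) + Φ(−δ − 1.645) = Φ(-0.050) + Φ(-3.239) = 0.4799 + 0.0006 = 0.4805.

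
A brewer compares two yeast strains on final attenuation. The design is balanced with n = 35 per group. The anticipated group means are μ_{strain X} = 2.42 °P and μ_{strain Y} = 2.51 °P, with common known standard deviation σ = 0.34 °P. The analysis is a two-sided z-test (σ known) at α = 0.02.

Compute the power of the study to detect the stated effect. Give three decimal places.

Power ≈ 0.112

Standardized effect: d = |μ_{strain X} − μ_{strain Y}| / σ = |2.42 − 2.51| / 0.34 = 0.2647
Noncentrality parameter: δ = d·√(n/2) = 0.2647 × √(35/2) = 1.1073
Two-sided α = 0.02 → critical value z_{0.01} = 2.326.
Power = Φ(δ − 2.326) + Φ(−δ − 2.326) = Φ(-1.219) + Φ(-3.434) = 0.1114 + 0.0003 = 0.1117.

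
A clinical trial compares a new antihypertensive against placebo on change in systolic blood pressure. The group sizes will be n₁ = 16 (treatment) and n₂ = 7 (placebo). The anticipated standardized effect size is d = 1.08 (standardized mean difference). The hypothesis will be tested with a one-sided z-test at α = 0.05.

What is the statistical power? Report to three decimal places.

Power ≈ 0.770

Noncentrality parameter: δ = d / √(1/n₁ + 1/n₂) = 1.08 / √(1/16 + 1/7) = 2.3832
One-sided α = 0.05 → critical value z_{0.05} = 1.645.
Power = Φ(δ − 1.645) = Φ(0.738) = 0.7699.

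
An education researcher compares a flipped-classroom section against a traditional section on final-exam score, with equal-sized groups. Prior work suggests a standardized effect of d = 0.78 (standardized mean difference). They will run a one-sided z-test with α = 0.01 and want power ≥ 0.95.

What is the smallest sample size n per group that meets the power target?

n = 52 per group

For power 0.95 need Φ(δ − z_{0.01}) = 0.95, so δ = z_{0.01} + z_{0.05} = 2.326 + 1.645 = 3.971.
δ = d·√(n/2) ⇒ n = 2(δ/d)² = 2 × (3.971 / 0.78)² = 51.84.
Round up to the next whole unit.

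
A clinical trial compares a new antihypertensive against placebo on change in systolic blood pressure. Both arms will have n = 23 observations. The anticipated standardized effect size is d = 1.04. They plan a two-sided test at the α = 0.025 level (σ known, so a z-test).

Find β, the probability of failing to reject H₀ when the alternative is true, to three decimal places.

β ≈ 0.099

Noncentrality parameter: λ = d·√(n/2) = 1.04 × √(23/2) = 3.5268
Critical value for a two-sided test at α = 0.025: z_{α/2} = 2.241.
Power = Φ(λ − 2.241) + Φ(−λ − 2.241) = Φ(1.285) + Φ(-5.768) = 0.9007 + 0.0000 = 0.9007.
Type II error: β = 1 − power = 1 − 0.9007 = 0.0993.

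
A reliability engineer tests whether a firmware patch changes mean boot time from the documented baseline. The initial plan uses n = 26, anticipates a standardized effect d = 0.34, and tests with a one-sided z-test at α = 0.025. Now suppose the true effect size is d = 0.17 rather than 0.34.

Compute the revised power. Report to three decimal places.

With d = 0.17: δ = d·√n = 0.17 × √26 = 0.8668. Critical value z_{0.025} = 1.960.
Revised power = Φ(δ − 1.960) = Φ(-1.093) = 0.1372.

Power ≈ 0.137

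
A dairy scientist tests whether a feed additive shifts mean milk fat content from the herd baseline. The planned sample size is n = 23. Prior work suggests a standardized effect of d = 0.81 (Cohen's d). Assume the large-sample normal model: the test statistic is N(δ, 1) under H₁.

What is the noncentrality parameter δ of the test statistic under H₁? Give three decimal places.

δ = d·√n = 0.81 × √23 = 3.8846

δ ≈ 3.885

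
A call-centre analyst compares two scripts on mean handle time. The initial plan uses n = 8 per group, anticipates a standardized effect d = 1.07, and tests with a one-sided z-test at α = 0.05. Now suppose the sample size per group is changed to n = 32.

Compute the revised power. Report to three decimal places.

Power ≈ 0.996

With n = 32 per group: δ = d·√(n/2) = 1.07 × √(32/2) = 4.2800. Critical value z_{0.05} = 1.645.
Revised power = P(Z > 1.645 − δ) = Φ(2.635) = 0.9958.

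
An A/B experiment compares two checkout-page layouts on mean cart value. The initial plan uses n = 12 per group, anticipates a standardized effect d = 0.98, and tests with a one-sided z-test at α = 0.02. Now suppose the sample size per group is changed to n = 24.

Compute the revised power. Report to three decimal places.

With n = 24 per group: δ = d·√(n/2) = 0.98 × √(24/2) = 3.3948. Critical value z_{0.02} = 2.054.
Revised power = Φ(δ − 2.054) = Φ(1.341) = 0.9101.

Power ≈ 0.910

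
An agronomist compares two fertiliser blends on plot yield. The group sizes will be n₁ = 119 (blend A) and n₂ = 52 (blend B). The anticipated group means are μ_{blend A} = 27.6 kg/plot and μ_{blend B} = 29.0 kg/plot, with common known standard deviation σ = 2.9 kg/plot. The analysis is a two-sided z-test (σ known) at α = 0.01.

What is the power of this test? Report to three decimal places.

Standardized effect: d = |μ_{blend A} − μ_{blend B}| / σ = |27.6 − 29.0| / 2.9 = 0.4828
Noncentrality parameter: δ = d / √(1/n₁ + 1/n₂) = 0.4828 / √(1/119 + 1/52) = 2.9041
Critical value for a two-sided test at α = 0.01: z_{α/2} = 2.576.
Power = Φ(δ − 2.576) + Φ(−δ − 2.576) = Φ(0.328) + Φ(-5.480) = 0.6286 + 0.0000 = 0.6286.

Power ≈ 0.629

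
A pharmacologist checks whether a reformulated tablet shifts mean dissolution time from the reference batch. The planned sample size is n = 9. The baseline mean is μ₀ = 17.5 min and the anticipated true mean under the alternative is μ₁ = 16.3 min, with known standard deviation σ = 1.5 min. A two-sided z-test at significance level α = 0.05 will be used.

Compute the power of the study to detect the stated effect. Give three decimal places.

Power ≈ 0.670

Standardized effect: d = |μ₁ − μ₀| / σ = |16.3 − 17.5| / 1.5 = 0.8000
Noncentrality parameter: δ = d·√n = 0.8000 × √9 = 2.4000
Critical value for a two-sided test at α = 0.05: z_{α/2} = 1.960.
Power = Φ(δ − 1.960) + Φ(−δ − 1.960) = Φ(0.440) + Φ(-4.360) = 0.6700 + 0.0000 = 0.6701.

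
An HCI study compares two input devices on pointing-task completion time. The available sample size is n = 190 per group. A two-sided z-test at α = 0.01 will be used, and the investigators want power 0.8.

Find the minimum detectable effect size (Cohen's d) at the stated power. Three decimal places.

d ≈ 0.351

Required noncentrality: δ = z_{0.005} + z_{0.20} = 2.576 + 0.842 = 3.417.
(Lower-tail contribution to power is negligible for δ > 0.)
δ = d·√(n/2) ⇒ d = δ/√(n/2) = 3.417/√(190/2) = 0.3506.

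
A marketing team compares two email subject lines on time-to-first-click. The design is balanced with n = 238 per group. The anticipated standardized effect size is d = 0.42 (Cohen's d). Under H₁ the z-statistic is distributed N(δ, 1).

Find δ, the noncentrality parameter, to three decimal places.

δ ≈ 4.582

δ = d·√(n/2) = 0.42 × √(238/2) = 4.5817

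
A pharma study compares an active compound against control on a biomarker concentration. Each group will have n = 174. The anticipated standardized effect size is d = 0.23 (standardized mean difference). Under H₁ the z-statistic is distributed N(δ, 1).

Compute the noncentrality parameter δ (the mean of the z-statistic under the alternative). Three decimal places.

The noncentrality parameter scales effect size by the design's sample-size factor: δ = d·√(n/2) = 0.23 × √(174/2) = 2.1453

δ ≈ 2.145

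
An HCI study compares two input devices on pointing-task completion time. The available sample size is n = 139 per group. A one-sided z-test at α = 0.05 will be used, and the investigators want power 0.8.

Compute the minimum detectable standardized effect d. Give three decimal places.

Need Φ(δ − 1.645) = 0.8, so δ = 1.645 + 0.842 = 2.486.
δ = d·√(n/2) ⇒ d = δ/√(n/2) = 2.486/√(139/2) = 0.2983.

d ≈ 0.298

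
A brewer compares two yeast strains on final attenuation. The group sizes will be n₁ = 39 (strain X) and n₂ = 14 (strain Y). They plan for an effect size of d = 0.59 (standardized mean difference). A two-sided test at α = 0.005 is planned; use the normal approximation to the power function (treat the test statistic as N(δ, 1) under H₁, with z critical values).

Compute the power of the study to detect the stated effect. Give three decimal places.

Noncentrality parameter: δ = d / √(1/n₁ + 1/n₂) = 0.59 / √(1/39 + 1/14) = 1.8937
Critical value for a two-sided test at α = 0.005: z_{α/2} = 2.807.
Power = Φ(δ − 2.807) + Φ(−δ − 2.807) = Φ(-0.913) + Φ(-4.701) = 0.1805 + 0.0000 = 0.1805.

Power ≈ 0.181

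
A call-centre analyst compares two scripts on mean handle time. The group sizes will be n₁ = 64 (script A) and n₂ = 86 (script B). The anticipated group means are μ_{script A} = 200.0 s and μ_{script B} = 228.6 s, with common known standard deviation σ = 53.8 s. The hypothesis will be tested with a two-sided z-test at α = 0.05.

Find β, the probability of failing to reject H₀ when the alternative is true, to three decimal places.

Standardized effect: d = |μ_{script A} − μ_{script B}| / σ = |200.0 − 228.6| / 53.8 = 0.5316
Noncentrality parameter: δ = d / √(1/n₁ + 1/n₂) = 0.5316 / √(1/64 + 1/86) = 3.2202
Two-sided α = 0.05 → critical value z_{0.025} = 1.960.
Power = Φ(δ − 1.960) + Φ(−δ − 1.960) = Φ(1.260) + Φ(-5.180) = 0.8962 + 0.0000 = 0.8962.
Type II error: β = 1 − power = 1 − 0.8962 = 0.1038.

β ≈ 0.104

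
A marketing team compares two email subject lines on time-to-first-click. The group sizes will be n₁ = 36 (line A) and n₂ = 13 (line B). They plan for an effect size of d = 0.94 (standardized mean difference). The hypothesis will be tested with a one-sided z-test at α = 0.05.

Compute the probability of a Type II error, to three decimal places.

β ≈ 0.104

Noncentrality parameter: δ = d / √(1/n₁ + 1/n₂) = 0.94 / √(1/36 + 1/13) = 2.9050
Critical value for a one-sided test at α = 0.05: z_α = 1.645.
Power = P(Z > 1.645 − δ) = Φ(1.260) = 0.8962.
Type II error: β = 1 − power = 1 − 0.8962 = 0.1038.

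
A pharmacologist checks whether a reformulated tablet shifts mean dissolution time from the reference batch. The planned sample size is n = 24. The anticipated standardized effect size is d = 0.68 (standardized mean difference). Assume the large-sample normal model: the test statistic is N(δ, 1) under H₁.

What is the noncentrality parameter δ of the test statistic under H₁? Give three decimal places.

δ = d·√n = 0.68 × √24 = 3.3313

δ ≈ 3.331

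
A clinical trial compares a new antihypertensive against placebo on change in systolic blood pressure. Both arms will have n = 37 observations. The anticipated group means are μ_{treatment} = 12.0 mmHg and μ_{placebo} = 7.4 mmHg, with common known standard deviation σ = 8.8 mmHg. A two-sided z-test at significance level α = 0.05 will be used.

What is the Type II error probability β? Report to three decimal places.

β ≈ 0.387

Standardized effect: d = |μ_{treatment} − μ_{placebo}| / σ = |12.0 − 7.4| / 8.8 = 0.5227
Noncentrality parameter: δ = d·√(n/2) = 0.5227 × √(37/2) = 2.2483
Critical value for a two-sided test at α = 0.05: z_{α/2} = 1.960.
Power = Φ(δ − 1.960) + Φ(−δ − 1.960) = Φ(0.288) + Φ(-4.208) = 0.6135 + 0.0000 = 0.6135.
Type II error: β = 1 − power = 1 − 0.6135 = 0.3865.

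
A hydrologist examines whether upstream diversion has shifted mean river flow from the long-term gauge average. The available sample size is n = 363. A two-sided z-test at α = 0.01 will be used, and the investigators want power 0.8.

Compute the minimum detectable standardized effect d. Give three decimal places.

d ≈ 0.179

Need Φ(δ − 2.576) = 0.8, so δ = 2.576 + 0.842 = 3.417.
(Lower-tail contribution to power is negligible for δ > 0.)
δ = d·√n ⇒ d = δ/√n = 3.417/√363 = 0.1794.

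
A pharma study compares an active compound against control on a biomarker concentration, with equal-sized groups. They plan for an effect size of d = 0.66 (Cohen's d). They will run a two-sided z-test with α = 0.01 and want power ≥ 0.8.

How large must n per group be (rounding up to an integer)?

n = 54 per group

For power 0.8 need Φ(δ − z_{0.005}) = 0.8, so δ = z_{0.005} + z_{0.20} = 2.576 + 0.842 = 3.417.
(For δ > 0 the lower-tail rejection region contributes negligibly to power, so the one-term inversion is standard.)
δ = d·√(n/2) ⇒ n = 2(δ/d)² = 2 × (3.417 / 0.66)² = 53.62.
Round up to the next whole unit.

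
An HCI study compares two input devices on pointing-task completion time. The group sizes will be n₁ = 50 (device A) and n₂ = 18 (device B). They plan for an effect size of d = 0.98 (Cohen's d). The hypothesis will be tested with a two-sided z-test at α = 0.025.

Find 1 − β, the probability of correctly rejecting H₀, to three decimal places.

Power ≈ 0.907

Noncentrality parameter: δ = d / √(1/n₁ + 1/n₂) = 0.98 / √(1/50 + 1/18) = 3.5653
Two-sided α = 0.025 → critical value z_{0.0125} = 2.241.
Power = Φ(δ − 2.241) + Φ(−δ − 2.241) = Φ(1.324) + Φ(-5.807) = 0.9072 + 0.0000 = 0.9072.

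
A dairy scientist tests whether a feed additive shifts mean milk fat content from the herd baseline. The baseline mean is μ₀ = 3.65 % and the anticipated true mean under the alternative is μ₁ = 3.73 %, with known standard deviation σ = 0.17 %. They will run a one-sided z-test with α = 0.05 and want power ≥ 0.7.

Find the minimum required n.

Standardized effect: d = |μ₁ − μ₀| / σ = |3.73 − 3.65| / 0.17 = 0.4706
For power 0.7 need Φ(δ − z_{0.05}) = 0.7, so δ = z_{0.05} + z_{0.30} = 1.645 + 0.524 = 2.169.
δ = d·√n ⇒ n = (δ/d)² = (2.169 / 0.4706)² = 21.25.
Rounding up, n = 22.

n = 22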